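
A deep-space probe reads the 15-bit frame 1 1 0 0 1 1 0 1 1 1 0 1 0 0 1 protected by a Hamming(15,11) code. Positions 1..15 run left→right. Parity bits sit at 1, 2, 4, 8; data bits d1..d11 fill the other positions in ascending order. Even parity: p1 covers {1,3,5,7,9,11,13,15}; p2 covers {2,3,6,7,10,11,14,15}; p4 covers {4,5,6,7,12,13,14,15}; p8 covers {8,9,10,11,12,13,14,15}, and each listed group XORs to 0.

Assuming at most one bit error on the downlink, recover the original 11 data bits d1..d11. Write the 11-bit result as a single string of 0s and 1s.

s1 (pos 1,3,5,7,9,11,13,15): 1⊕0⊕1⊕0⊕1⊕0⊕0⊕1 = 0
s2 (pos 2,3,6,7,10,11,14,15): 1⊕0⊕1⊕0⊕1⊕0⊕0⊕1 = 0
s4 (pos 4,5,6,7,12,13,14,15): 0⊕1⊕1⊕0⊕1⊕0⊕0⊕1 = 0
s8 (pos 8,9,10,11,12,13,14,15): 1⊕1⊕1⊕0⊕1⊕0⊕0⊕1 = 1
Syndrome s8…s1 = 1000 → error at position 8.
Flip position 8: 110011011101001 → 110011001101001
Read data bits from positions 3,5,6,7,9,10,11,12,13,14,15: 01101101001

01101101001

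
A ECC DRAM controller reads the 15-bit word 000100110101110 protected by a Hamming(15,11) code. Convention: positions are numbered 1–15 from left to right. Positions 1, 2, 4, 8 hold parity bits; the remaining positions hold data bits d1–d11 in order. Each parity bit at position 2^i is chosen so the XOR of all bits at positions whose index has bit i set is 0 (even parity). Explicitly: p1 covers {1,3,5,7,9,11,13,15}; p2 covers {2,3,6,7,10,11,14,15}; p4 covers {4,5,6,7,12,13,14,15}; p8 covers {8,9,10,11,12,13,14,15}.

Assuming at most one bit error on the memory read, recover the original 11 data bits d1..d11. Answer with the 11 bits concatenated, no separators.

s1 (pos 1,3,5,7,9,11,13,15): 0⊕0⊕0⊕1⊕0⊕0⊕1⊕0 = 0
s2 (pos 2,3,6,7,10,11,14,15): 0⊕0⊕0⊕1⊕1⊕0⊕1⊕0 = 1
s4 (pos 4,5,6,7,12,13,14,15): 1⊕0⊕0⊕1⊕1⊕1⊕1⊕0 = 1
s8 (pos 8,9,10,11,12,13,14,15): 1⊕0⊕1⊕0⊕1⊕1⊕1⊕0 = 1
Syndrome s8…s1 = 1110 → error at position 14.
Flip position 14: 000100110101110 → 000100110101100
Read data bits from positions 3,5,6,7,9,10,11,12,13,14,15: 00010101100

00010101100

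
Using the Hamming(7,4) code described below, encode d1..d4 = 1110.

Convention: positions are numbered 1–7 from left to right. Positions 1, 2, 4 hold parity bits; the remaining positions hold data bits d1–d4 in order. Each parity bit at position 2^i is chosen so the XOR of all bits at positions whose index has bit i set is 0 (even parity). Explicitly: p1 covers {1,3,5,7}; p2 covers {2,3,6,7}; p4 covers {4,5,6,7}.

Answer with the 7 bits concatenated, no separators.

Place data at non-parity positions: p1 p2 1 p4 1 1 0
p1 (pos 1,3,5,7): XOR of data positions = 1⊕1⊕0 = 0
p2 (pos 2,3,6,7): XOR of data positions = 1⊕1⊕0 = 0
p4 (pos 4,5,6,7): XOR of data positions = 1⊕1⊕0 = 0
Codeword: 0010110

0010110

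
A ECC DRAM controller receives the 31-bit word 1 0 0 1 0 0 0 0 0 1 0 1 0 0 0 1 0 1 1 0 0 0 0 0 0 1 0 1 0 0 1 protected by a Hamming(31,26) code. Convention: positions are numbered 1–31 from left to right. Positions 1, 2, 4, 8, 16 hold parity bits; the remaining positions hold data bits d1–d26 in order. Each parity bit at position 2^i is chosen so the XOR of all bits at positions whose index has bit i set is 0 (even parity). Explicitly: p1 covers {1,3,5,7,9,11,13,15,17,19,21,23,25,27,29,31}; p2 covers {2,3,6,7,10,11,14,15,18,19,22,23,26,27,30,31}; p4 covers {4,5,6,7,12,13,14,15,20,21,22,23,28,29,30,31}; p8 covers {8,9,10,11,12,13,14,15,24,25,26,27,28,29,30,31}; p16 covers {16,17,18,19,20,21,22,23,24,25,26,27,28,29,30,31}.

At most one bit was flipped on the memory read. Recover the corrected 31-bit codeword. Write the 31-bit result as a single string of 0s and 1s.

s1 (pos 1,3,5,7,9,11,13,15,17,19,21,23,25,27,29,31): 1⊕0⊕0⊕0⊕0⊕0⊕0⊕0⊕0⊕1⊕0⊕0⊕0⊕0⊕0⊕1 = 1
s2 (pos 2,3,6,7,10,11,14,15,18,19,22,23,26,27,30,31): 0⊕0⊕0⊕0⊕1⊕0⊕0⊕0⊕1⊕1⊕0⊕0⊕1⊕0⊕0⊕1 = 1
s4 (pos 4,5,6,7,12,13,14,15,20,21,22,23,28,29,30,31): 1⊕0⊕0⊕0⊕1⊕0⊕0⊕0⊕0⊕0⊕0⊕0⊕1⊕0⊕0⊕1 = 0
s8 (pos 8,9,10,11,12,13,14,15,24,25,26,27,28,29,30,31): 0⊕0⊕1⊕0⊕1⊕0⊕0⊕0⊕0⊕0⊕1⊕0⊕1⊕0⊕0⊕1 = 1
s16 (pos 16,17,18,19,20,21,22,23,24,25,26,27,28,29,30,31): 1⊕0⊕1⊕1⊕0⊕0⊕0⊕0⊕0⊕0⊕1⊕0⊕1⊕0⊕0⊕1 = 0
Syndrome s16…s1 = 01011 → error at position 11.
Flip position 11: 1001000001010001011000000101001 → 1001000001110001011000000101001

1001000001110001011000000101001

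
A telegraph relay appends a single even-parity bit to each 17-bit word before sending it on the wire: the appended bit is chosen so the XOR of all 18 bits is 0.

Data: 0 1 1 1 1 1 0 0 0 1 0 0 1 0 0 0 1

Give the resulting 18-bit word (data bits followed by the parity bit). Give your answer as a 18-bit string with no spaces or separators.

XOR of the 17 data bits: 0⊕1⊕1⊕1⊕1⊕1⊕0⊕0⊕0⊕1⊕0⊕0⊕1⊕0⊕0⊕0⊕1 = 0
Parity bit = 0 (so all 18 bits XOR to 0).

011111000100100010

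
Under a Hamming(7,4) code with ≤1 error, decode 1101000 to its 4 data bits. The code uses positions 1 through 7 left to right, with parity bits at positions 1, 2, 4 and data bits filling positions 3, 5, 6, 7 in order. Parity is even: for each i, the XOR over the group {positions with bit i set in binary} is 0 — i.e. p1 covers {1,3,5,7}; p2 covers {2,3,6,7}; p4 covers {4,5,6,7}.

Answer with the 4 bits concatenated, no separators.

s1 (pos 1,3,5,7): 1⊕0⊕0⊕0 = 1
s2 (pos 2,3,6,7): 1⊕0⊕0⊕0 = 1
s4 (pos 4,5,6,7): 1⊕0⊕0⊕0 = 1
Syndrome s4…s1 = 111 → error at position 7.
Flip position 7: 1101000 → 1101001
Read data bits from positions 3,5,6,7: 0001

0001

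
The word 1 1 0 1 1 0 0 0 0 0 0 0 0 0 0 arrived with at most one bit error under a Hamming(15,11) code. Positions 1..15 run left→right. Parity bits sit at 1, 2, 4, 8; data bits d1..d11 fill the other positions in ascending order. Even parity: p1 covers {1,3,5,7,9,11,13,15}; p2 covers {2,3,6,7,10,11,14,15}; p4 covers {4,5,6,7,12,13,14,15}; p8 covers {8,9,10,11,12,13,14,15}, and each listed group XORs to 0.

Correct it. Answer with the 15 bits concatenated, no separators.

s1 (pos 1,3,5,7,9,11,13,15): 1⊕0⊕1⊕0⊕0⊕0⊕0⊕0 = 0
s2 (pos 2,3,6,7,10,11,14,15): 1⊕0⊕0⊕0⊕0⊕0⊕0⊕0 = 1
s4 (pos 4,5,6,7,12,13,14,15): 1⊕1⊕0⊕0⊕0⊕0⊕0⊕0 = 0
s8 (pos 8,9,10,11,12,13,14,15): 0⊕0⊕0⊕0⊕0⊕0⊕0⊕0 = 0
Syndrome s8…s1 = 0010 → error at position 2.
Flip position 2: 110110000000000 → 100110000000000

100110000000000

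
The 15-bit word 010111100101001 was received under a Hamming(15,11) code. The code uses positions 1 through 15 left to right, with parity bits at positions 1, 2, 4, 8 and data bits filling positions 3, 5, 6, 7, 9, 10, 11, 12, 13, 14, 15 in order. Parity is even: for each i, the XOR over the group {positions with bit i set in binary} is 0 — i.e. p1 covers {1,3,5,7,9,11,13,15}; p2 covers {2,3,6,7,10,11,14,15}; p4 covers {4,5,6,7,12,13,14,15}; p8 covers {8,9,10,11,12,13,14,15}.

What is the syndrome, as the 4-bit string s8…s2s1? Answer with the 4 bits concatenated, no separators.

1011

s1 (pos 1,3,5,7,9,11,13,15): 0⊕0⊕1⊕1⊕0⊕0⊕0⊕1 = 1
s2 (pos 2,3,6,7,10,11,14,15): 1⊕0⊕1⊕1⊕1⊕0⊕0⊕1 = 1
s4 (pos 4,5,6,7,12,13,14,15): 1⊕1⊕1⊕1⊕1⊕0⊕0⊕1 = 0
s8 (pos 8,9,10,11,12,13,14,15): 0⊕0⊕1⊕0⊕1⊕0⊕0⊕1 = 1
Syndrome s8…s1 = 1011 → error at position 11.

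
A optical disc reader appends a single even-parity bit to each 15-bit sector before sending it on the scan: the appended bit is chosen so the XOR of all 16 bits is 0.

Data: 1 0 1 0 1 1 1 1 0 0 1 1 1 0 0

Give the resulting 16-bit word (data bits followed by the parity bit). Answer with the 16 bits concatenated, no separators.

XOR of the 15 data bits: 1⊕0⊕1⊕0⊕1⊕1⊕1⊕1⊕0⊕0⊕1⊕1⊕1⊕0⊕0 = 1
Parity bit = 1 (so all 16 bits XOR to 0).

1010111100111001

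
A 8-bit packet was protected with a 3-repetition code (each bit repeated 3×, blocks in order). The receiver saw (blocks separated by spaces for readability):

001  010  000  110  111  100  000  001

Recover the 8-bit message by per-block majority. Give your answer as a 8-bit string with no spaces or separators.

Block 1 (001): 1 one → 0
Block 2 (010): 1 one → 0
Block 3 (000): 0 ones → 0
Block 4 (110): 2 ones → 1
Block 5 (111): 3 ones → 1
Block 6 (100): 1 one → 0
Block 7 (000): 0 ones → 0
Block 8 (001): 1 one → 0

00011000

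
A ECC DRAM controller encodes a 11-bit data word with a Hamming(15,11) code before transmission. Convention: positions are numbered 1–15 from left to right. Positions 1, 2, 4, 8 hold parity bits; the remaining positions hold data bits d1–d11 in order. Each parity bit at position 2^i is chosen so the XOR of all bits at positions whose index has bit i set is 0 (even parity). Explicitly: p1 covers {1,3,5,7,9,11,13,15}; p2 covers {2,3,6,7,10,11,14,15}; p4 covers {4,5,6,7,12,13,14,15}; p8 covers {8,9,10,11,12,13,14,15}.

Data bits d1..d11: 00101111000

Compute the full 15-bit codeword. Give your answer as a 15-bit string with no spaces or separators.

010001001111000

Place data at non-parity positions: p1 p2 0 p4 0 1 0 p8 1 1 1 1 0 0 0
p1 (pos 1,3,5,7,9,11,13,15): XOR of data positions = 0⊕0⊕0⊕1⊕1⊕0⊕0 = 0
p2 (pos 2,3,6,7,10,11,14,15): XOR of data positions = 0⊕1⊕0⊕1⊕1⊕0⊕0 = 1
p4 (pos 4,5,6,7,12,13,14,15): XOR of data positions = 0⊕1⊕0⊕1⊕0⊕0⊕0 = 0
p8 (pos 8,9,10,11,12,13,14,15): XOR of data positions = 1⊕1⊕1⊕1⊕0⊕0⊕0 = 0
Codeword: 010001001111000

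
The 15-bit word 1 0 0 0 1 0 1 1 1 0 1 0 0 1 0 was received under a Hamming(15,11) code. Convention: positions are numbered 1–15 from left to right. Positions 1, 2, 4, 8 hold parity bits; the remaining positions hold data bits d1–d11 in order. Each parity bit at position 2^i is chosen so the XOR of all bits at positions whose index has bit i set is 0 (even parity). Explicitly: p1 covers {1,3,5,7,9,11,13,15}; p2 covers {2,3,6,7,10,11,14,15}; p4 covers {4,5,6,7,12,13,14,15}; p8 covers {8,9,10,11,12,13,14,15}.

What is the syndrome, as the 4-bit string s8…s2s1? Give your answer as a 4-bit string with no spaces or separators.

s1 (pos 1,3,5,7,9,11,13,15): 1⊕0⊕1⊕1⊕1⊕1⊕0⊕0 = 1
s2 (pos 2,3,6,7,10,11,14,15): 0⊕0⊕0⊕1⊕0⊕1⊕1⊕0 = 1
s4 (pos 4,5,6,7,12,13,14,15): 0⊕1⊕0⊕1⊕0⊕0⊕1⊕0 = 1
s8 (pos 8,9,10,11,12,13,14,15): 1⊕1⊕0⊕1⊕0⊕0⊕1⊕0 = 0
Syndrome s8…s1 = 0111 → error at position 7.

0111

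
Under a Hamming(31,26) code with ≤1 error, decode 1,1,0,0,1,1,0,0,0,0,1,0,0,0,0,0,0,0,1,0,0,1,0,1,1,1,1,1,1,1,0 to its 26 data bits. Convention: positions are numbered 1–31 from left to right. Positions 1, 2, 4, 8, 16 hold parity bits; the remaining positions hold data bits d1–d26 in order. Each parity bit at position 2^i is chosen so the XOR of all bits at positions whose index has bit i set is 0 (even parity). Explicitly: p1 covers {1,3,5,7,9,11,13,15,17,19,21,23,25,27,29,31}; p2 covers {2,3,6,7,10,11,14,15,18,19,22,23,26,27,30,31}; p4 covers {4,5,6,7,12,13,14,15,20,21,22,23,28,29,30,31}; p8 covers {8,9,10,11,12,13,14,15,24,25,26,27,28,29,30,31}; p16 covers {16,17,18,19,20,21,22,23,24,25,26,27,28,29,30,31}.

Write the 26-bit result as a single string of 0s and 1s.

s1 (pos 1,3,5,7,9,11,13,15,17,19,21,23,25,27,29,31): 1⊕0⊕1⊕0⊕0⊕1⊕0⊕0⊕0⊕1⊕0⊕0⊕1⊕1⊕1⊕0 = 1
s2 (pos 2,3,6,7,10,11,14,15,18,19,22,23,26,27,30,31): 1⊕0⊕1⊕0⊕0⊕1⊕0⊕0⊕0⊕1⊕1⊕0⊕1⊕1⊕1⊕0 = 0
s4 (pos 4,5,6,7,12,13,14,15,20,21,22,23,28,29,30,31): 0⊕1⊕1⊕0⊕0⊕0⊕0⊕0⊕0⊕0⊕1⊕0⊕1⊕1⊕1⊕0 = 0
s8 (pos 8,9,10,11,12,13,14,15,24,25,26,27,28,29,30,31): 0⊕0⊕0⊕1⊕0⊕0⊕0⊕0⊕1⊕1⊕1⊕1⊕1⊕1⊕1⊕0 = 0
s16 (pos 16,17,18,19,20,21,22,23,24,25,26,27,28,29,30,31): 0⊕0⊕0⊕1⊕0⊕0⊕1⊕0⊕1⊕1⊕1⊕1⊕1⊕1⊕1⊕0 = 1
Syndrome s16…s1 = 10001 → error at position 17.
Flip position 17: 1100110000100000001001011111110 → 1100110000100000101001011111110
Read data bits from positions 3,5,6,7,9,10,11,12,13,14,15,17,18,19,20,21,22,23,24,25,26,27,28,29,30,31: 01100010000101001011111110

01100010000101001011111110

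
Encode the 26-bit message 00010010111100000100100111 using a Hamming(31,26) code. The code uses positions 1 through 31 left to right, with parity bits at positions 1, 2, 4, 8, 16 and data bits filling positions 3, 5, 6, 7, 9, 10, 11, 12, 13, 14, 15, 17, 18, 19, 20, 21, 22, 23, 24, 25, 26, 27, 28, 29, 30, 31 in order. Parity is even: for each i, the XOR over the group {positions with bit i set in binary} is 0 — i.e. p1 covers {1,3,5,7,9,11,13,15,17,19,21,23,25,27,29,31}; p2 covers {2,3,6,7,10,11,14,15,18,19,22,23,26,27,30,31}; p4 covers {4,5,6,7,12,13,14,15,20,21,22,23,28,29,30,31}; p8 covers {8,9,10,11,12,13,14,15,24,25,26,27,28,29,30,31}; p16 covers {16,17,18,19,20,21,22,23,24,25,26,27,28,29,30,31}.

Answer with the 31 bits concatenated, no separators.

0000001000101110100000100100111

Place data at non-parity positions: p1 p2 0 p4 0 0 1 p8 0 0 1 0 1 1 1 p16 1 0 0 0 0 0 1 0 0 1 0 0 1 1 1
p1 (pos 1,3,5,7,9,11,13,15,17,19,21,23,25,27,29,31): XOR of data positions = 0⊕0⊕1⊕0⊕1⊕1⊕1⊕1⊕0⊕0⊕1⊕0⊕0⊕1⊕1 = 0
p2 (pos 2,3,6,7,10,11,14,15,18,19,22,23,26,27,30,31): XOR of data positions = 0⊕0⊕1⊕0⊕1⊕1⊕1⊕0⊕0⊕0⊕1⊕1⊕0⊕1⊕1 = 0
p4 (pos 4,5,6,7,12,13,14,15,20,21,22,23,28,29,30,31): XOR of data positions = 0⊕0⊕1⊕0⊕1⊕1⊕1⊕0⊕0⊕0⊕1⊕0⊕1⊕1⊕1 = 0
p8 (pos 8,9,10,11,12,13,14,15,24,25,26,27,28,29,30,31): XOR of data positions = 0⊕0⊕1⊕0⊕1⊕1⊕1⊕0⊕0⊕1⊕0⊕0⊕1⊕1⊕1 = 0
p16 (pos 16,17,18,19,20,21,22,23,24,25,26,27,28,29,30,31): XOR of data positions = 1⊕0⊕0⊕0⊕0⊕0⊕1⊕0⊕0⊕1⊕0⊕0⊕1⊕1⊕1 = 0
Codeword: 0000001000101110100000100100111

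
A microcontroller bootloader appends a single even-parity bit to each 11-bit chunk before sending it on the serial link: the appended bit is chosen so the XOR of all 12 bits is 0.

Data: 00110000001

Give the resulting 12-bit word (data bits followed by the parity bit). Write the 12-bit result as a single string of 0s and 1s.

001100000011

XOR of the 11 data bits: 0⊕0⊕1⊕1⊕0⊕0⊕0⊕0⊕0⊕0⊕1 = 1
Parity bit = 1 (so all 12 bits XOR to 0).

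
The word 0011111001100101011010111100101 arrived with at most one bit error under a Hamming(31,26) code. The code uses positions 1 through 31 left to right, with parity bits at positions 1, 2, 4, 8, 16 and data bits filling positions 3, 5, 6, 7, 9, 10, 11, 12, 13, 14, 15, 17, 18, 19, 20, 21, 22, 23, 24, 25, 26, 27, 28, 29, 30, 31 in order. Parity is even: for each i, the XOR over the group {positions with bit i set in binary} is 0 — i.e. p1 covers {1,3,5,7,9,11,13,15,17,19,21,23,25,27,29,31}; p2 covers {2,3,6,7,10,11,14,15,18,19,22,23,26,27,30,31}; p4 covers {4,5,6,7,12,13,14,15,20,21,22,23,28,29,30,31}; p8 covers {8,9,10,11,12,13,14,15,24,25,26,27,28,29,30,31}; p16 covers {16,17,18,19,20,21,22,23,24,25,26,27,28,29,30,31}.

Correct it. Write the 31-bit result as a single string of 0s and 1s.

s1 (pos 1,3,5,7,9,11,13,15,17,19,21,23,25,27,29,31): 0⊕1⊕1⊕1⊕0⊕1⊕0⊕0⊕0⊕1⊕1⊕1⊕1⊕0⊕1⊕1 = 0
s2 (pos 2,3,6,7,10,11,14,15,18,19,22,23,26,27,30,31): 0⊕1⊕1⊕1⊕1⊕1⊕1⊕0⊕1⊕1⊕0⊕1⊕1⊕0⊕0⊕1 = 1
s4 (pos 4,5,6,7,12,13,14,15,20,21,22,23,28,29,30,31): 1⊕1⊕1⊕1⊕0⊕0⊕1⊕0⊕0⊕1⊕0⊕1⊕0⊕1⊕0⊕1 = 1
s8 (pos 8,9,10,11,12,13,14,15,24,25,26,27,28,29,30,31): 0⊕0⊕1⊕1⊕0⊕0⊕1⊕0⊕1⊕1⊕1⊕0⊕0⊕1⊕0⊕1 = 0
s16 (pos 16,17,18,19,20,21,22,23,24,25,26,27,28,29,30,31): 1⊕0⊕1⊕1⊕0⊕1⊕0⊕1⊕1⊕1⊕1⊕0⊕0⊕1⊕0⊕1 = 0
Syndrome s16…s1 = 00110 → error at position 6.
Flip position 6: 0011111001100101011010111100101 → 0011101001100101011010111100101

0011101001100101011010111100101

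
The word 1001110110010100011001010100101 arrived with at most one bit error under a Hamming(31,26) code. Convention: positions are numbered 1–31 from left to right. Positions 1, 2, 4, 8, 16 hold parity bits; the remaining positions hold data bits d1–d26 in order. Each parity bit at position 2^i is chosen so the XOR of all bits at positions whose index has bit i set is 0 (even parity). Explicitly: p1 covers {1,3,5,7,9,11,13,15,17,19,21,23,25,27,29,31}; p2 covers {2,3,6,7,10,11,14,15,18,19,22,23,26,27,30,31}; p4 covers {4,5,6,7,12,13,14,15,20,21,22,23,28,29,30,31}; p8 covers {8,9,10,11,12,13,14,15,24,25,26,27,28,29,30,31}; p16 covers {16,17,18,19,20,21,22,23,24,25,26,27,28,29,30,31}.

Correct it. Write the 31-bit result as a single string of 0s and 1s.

s1 (pos 1,3,5,7,9,11,13,15,17,19,21,23,25,27,29,31): 1⊕0⊕1⊕0⊕1⊕0⊕0⊕0⊕0⊕1⊕0⊕0⊕0⊕0⊕1⊕1 = 0
s2 (pos 2,3,6,7,10,11,14,15,18,19,22,23,26,27,30,31): 0⊕0⊕1⊕0⊕0⊕0⊕1⊕0⊕1⊕1⊕1⊕0⊕1⊕0⊕0⊕1 = 1
s4 (pos 4,5,6,7,12,13,14,15,20,21,22,23,28,29,30,31): 1⊕1⊕1⊕0⊕1⊕0⊕1⊕0⊕0⊕0⊕1⊕0⊕0⊕1⊕0⊕1 = 0
s8 (pos 8,9,10,11,12,13,14,15,24,25,26,27,28,29,30,31): 1⊕1⊕0⊕0⊕1⊕0⊕1⊕0⊕1⊕0⊕1⊕0⊕0⊕1⊕0⊕1 = 0
s16 (pos 16,17,18,19,20,21,22,23,24,25,26,27,28,29,30,31): 0⊕0⊕1⊕1⊕0⊕0⊕1⊕0⊕1⊕0⊕1⊕0⊕0⊕1⊕0⊕1 = 1
Syndrome s16…s1 = 10010 → error at position 18.
Flip position 18: 1001110110010100011001010100101 → 1001110110010100001001010100101

1001110110010100001001010100101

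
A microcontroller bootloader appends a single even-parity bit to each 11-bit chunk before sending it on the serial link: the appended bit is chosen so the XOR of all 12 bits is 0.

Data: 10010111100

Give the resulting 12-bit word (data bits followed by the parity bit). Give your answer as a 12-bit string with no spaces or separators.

XOR of the 11 data bits: 1⊕0⊕0⊕1⊕0⊕1⊕1⊕1⊕1⊕0⊕0 = 0
Parity bit = 0 (so all 12 bits XOR to 0).

100101111000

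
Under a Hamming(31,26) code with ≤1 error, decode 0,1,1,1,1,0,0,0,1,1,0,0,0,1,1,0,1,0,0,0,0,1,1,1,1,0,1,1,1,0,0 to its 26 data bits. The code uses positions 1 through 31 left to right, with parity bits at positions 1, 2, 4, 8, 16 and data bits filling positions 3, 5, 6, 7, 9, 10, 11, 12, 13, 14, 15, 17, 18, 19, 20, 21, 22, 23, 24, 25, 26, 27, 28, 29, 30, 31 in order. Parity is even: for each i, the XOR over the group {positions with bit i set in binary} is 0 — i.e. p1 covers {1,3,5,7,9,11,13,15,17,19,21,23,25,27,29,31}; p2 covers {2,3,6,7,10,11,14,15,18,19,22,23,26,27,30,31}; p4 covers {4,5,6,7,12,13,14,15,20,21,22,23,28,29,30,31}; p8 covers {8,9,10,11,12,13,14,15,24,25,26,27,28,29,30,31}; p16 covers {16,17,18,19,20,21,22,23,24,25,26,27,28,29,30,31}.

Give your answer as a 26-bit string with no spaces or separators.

s1 (pos 1,3,5,7,9,11,13,15,17,19,21,23,25,27,29,31): 0⊕1⊕1⊕0⊕1⊕0⊕0⊕1⊕1⊕0⊕0⊕1⊕1⊕1⊕1⊕0 = 1
s2 (pos 2,3,6,7,10,11,14,15,18,19,22,23,26,27,30,31): 1⊕1⊕0⊕0⊕1⊕0⊕1⊕1⊕0⊕0⊕1⊕1⊕0⊕1⊕0⊕0 = 0
s4 (pos 4,5,6,7,12,13,14,15,20,21,22,23,28,29,30,31): 1⊕1⊕0⊕0⊕0⊕0⊕1⊕1⊕0⊕0⊕1⊕1⊕1⊕1⊕0⊕0 = 0
s8 (pos 8,9,10,11,12,13,14,15,24,25,26,27,28,29,30,31): 0⊕1⊕1⊕0⊕0⊕0⊕1⊕1⊕1⊕1⊕0⊕1⊕1⊕1⊕0⊕0 = 1
s16 (pos 16,17,18,19,20,21,22,23,24,25,26,27,28,29,30,31): 0⊕1⊕0⊕0⊕0⊕0⊕1⊕1⊕1⊕1⊕0⊕1⊕1⊕1⊕0⊕0 = 0
Syndrome s16…s1 = 01001 → error at position 9.
Flip position 9: 0111100011000110100001111011100 → 0111100001000110100001111011100
Read data bits from positions 3,5,6,7,9,10,11,12,13,14,15,17,18,19,20,21,22,23,24,25,26,27,28,29,30,31: 11000100011100001111011100

11000100011100001111011100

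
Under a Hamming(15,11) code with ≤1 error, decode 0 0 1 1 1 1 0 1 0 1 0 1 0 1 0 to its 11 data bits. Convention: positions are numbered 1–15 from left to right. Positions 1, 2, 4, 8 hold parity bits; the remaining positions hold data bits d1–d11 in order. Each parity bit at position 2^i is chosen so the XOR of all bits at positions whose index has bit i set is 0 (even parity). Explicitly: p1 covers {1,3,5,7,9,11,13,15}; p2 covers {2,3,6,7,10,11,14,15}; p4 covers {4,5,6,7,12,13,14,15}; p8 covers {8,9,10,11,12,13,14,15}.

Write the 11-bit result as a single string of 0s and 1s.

s1 (pos 1,3,5,7,9,11,13,15): 0⊕1⊕1⊕0⊕0⊕0⊕0⊕0 = 0
s2 (pos 2,3,6,7,10,11,14,15): 0⊕1⊕1⊕0⊕1⊕0⊕1⊕0 = 0
s4 (pos 4,5,6,7,12,13,14,15): 1⊕1⊕1⊕0⊕1⊕0⊕1⊕0 = 1
s8 (pos 8,9,10,11,12,13,14,15): 1⊕0⊕1⊕0⊕1⊕0⊕1⊕0 = 0
Syndrome s8…s1 = 0100 → error at position 4.
Flip position 4: 001111010101010 → 001011010101010
Read data bits from positions 3,5,6,7,9,10,11,12,13,14,15: 11100101010

11100101010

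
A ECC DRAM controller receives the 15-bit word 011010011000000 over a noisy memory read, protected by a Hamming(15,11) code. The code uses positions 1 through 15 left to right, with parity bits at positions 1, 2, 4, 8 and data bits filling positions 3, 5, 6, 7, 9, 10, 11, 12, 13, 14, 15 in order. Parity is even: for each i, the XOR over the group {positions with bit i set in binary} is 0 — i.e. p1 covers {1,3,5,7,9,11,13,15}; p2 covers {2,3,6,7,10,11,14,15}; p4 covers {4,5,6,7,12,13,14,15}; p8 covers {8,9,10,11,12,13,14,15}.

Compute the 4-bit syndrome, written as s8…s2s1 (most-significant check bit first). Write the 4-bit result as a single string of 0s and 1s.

s1 (pos 1,3,5,7,9,11,13,15): 0⊕1⊕1⊕0⊕1⊕0⊕0⊕0 = 1
s2 (pos 2,3,6,7,10,11,14,15): 1⊕1⊕0⊕0⊕0⊕0⊕0⊕0 = 0
s4 (pos 4,5,6,7,12,13,14,15): 0⊕1⊕0⊕0⊕0⊕0⊕0⊕0 = 1
s8 (pos 8,9,10,11,12,13,14,15): 1⊕1⊕0⊕0⊕0⊕0⊕0⊕0 = 0
Syndrome s8…s1 = 0101 → error at position 5.

0101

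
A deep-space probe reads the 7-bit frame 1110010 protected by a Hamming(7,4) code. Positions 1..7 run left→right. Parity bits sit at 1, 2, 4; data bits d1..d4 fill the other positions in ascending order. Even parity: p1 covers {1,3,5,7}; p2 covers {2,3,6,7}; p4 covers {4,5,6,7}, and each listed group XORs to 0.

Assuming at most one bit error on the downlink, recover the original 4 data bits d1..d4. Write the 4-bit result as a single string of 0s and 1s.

s1 (pos 1,3,5,7): 1⊕1⊕0⊕0 = 0
s2 (pos 2,3,6,7): 1⊕1⊕1⊕0 = 1
s4 (pos 4,5,6,7): 0⊕0⊕1⊕0 = 1
Syndrome s4…s1 = 110 → error at position 6.
Flip position 6: 1110010 → 1110000
Read data bits from positions 3,5,6,7: 1000

1000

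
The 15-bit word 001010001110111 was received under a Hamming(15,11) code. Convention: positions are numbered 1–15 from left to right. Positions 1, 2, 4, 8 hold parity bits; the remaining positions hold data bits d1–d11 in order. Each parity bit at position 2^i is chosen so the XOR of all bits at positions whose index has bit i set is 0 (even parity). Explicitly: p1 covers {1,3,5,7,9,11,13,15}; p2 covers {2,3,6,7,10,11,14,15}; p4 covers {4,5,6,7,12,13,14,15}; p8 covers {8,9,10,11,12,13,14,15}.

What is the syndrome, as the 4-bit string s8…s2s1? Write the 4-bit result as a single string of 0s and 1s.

0010

s1 (pos 1,3,5,7,9,11,13,15): 0⊕1⊕1⊕0⊕1⊕1⊕1⊕1 = 0
s2 (pos 2,3,6,7,10,11,14,15): 0⊕1⊕0⊕0⊕1⊕1⊕1⊕1 = 1
s4 (pos 4,5,6,7,12,13,14,15): 0⊕1⊕0⊕0⊕0⊕1⊕1⊕1 = 0
s8 (pos 8,9,10,11,12,13,14,15): 0⊕1⊕1⊕1⊕0⊕1⊕1⊕1 = 0
Syndrome s8…s1 = 0010 → error at position 2.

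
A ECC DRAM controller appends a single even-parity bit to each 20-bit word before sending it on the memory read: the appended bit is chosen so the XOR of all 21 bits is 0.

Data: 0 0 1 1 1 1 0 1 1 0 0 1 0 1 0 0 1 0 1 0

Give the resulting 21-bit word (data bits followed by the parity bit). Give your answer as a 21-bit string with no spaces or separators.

001111011001010010100

XOR of the 20 data bits: 0⊕0⊕1⊕1⊕1⊕1⊕0⊕1⊕1⊕0⊕0⊕1⊕0⊕1⊕0⊕0⊕1⊕0⊕1⊕0 = 0
Parity bit = 0 (so all 21 bits XOR to 0).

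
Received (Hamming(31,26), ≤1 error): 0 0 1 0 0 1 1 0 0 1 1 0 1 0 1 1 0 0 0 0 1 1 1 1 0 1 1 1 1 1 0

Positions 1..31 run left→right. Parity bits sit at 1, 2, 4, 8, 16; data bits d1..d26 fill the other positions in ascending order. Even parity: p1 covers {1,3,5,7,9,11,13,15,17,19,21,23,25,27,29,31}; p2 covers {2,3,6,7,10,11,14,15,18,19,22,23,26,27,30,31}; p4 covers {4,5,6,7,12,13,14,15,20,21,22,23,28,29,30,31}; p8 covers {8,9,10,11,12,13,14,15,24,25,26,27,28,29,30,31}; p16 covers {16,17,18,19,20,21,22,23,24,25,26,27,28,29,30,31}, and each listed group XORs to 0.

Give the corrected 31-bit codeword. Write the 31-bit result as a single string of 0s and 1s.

0000011001101011000011110111110

s1 (pos 1,3,5,7,9,11,13,15,17,19,21,23,25,27,29,31): 0⊕1⊕0⊕1⊕0⊕1⊕1⊕1⊕0⊕0⊕1⊕1⊕0⊕1⊕1⊕0 = 1
s2 (pos 2,3,6,7,10,11,14,15,18,19,22,23,26,27,30,31): 0⊕1⊕1⊕1⊕1⊕1⊕0⊕1⊕0⊕0⊕1⊕1⊕1⊕1⊕1⊕0 = 1
s4 (pos 4,5,6,7,12,13,14,15,20,21,22,23,28,29,30,31): 0⊕0⊕1⊕1⊕0⊕1⊕0⊕1⊕0⊕1⊕1⊕1⊕1⊕1⊕1⊕0 = 0
s8 (pos 8,9,10,11,12,13,14,15,24,25,26,27,28,29,30,31): 0⊕0⊕1⊕1⊕0⊕1⊕0⊕1⊕1⊕0⊕1⊕1⊕1⊕1⊕1⊕0 = 0
s16 (pos 16,17,18,19,20,21,22,23,24,25,26,27,28,29,30,31): 1⊕0⊕0⊕0⊕0⊕1⊕1⊕1⊕1⊕0⊕1⊕1⊕1⊕1⊕1⊕0 = 0
Syndrome s16…s1 = 00011 → error at position 3.
Flip position 3: 0010011001101011000011110111110 → 0000011001101011000011110111110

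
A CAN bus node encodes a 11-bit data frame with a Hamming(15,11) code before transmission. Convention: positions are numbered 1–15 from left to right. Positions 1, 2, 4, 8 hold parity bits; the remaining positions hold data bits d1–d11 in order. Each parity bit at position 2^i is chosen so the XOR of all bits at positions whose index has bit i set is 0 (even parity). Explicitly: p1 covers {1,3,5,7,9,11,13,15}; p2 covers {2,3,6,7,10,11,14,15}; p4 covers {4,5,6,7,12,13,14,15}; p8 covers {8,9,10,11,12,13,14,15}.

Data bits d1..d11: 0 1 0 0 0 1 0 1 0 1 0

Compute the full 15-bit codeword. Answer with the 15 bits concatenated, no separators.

100110010101010

Place data at non-parity positions: p1 p2 0 p4 1 0 0 p8 0 1 0 1 0 1 0
p1 (pos 1,3,5,7,9,11,13,15): XOR of data positions = 0⊕1⊕0⊕0⊕0⊕0⊕0 = 1
p2 (pos 2,3,6,7,10,11,14,15): XOR of data positions = 0⊕0⊕0⊕1⊕0⊕1⊕0 = 0
p4 (pos 4,5,6,7,12,13,14,15): XOR of data positions = 1⊕0⊕0⊕1⊕0⊕1⊕0 = 1
p8 (pos 8,9,10,11,12,13,14,15): XOR of data positions = 0⊕1⊕0⊕1⊕0⊕1⊕0 = 1
Codeword: 100110010101010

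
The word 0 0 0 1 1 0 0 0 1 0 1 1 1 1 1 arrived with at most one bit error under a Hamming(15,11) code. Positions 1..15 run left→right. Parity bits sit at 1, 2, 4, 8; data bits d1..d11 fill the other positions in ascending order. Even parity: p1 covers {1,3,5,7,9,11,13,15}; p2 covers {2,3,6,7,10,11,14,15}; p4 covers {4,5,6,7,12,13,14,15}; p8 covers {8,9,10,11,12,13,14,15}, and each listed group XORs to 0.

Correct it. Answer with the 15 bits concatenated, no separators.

s1 (pos 1,3,5,7,9,11,13,15): 0⊕0⊕1⊕0⊕1⊕1⊕1⊕1 = 1
s2 (pos 2,3,6,7,10,11,14,15): 0⊕0⊕0⊕0⊕0⊕1⊕1⊕1 = 1
s4 (pos 4,5,6,7,12,13,14,15): 1⊕1⊕0⊕0⊕1⊕1⊕1⊕1 = 0
s8 (pos 8,9,10,11,12,13,14,15): 0⊕1⊕0⊕1⊕1⊕1⊕1⊕1 = 0
Syndrome s8…s1 = 0011 → error at position 3.
Flip position 3: 000110001011111 → 001110001011111

001110001011111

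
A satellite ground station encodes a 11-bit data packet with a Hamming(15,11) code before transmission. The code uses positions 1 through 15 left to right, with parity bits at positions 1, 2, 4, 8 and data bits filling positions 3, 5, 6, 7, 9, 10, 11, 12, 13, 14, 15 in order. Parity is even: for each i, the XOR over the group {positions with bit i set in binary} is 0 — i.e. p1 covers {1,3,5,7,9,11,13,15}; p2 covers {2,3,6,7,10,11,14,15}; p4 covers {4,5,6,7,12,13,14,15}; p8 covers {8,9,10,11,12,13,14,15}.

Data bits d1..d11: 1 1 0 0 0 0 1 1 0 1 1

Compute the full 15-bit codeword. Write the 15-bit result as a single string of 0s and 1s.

001010000011011

Place data at non-parity positions: p1 p2 1 p4 1 0 0 p8 0 0 1 1 0 1 1
p1 (pos 1,3,5,7,9,11,13,15): XOR of data positions = 1⊕1⊕0⊕0⊕1⊕0⊕1 = 0
p2 (pos 2,3,6,7,10,11,14,15): XOR of data positions = 1⊕0⊕0⊕0⊕1⊕1⊕1 = 0
p4 (pos 4,5,6,7,12,13,14,15): XOR of data positions = 1⊕0⊕0⊕1⊕0⊕1⊕1 = 0
p8 (pos 8,9,10,11,12,13,14,15): XOR of data positions = 0⊕0⊕1⊕1⊕0⊕1⊕1 = 0
Codeword: 001010000011011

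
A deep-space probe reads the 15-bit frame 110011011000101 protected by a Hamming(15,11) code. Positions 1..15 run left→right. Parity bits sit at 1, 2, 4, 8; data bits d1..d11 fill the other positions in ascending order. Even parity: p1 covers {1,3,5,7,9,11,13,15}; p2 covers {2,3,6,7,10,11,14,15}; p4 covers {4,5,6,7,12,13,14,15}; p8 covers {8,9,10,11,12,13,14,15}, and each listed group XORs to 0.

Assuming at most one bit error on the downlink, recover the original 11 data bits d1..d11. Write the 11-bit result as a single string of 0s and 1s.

11101000101

s1 (pos 1,3,5,7,9,11,13,15): 1⊕0⊕1⊕0⊕1⊕0⊕1⊕1 = 1
s2 (pos 2,3,6,7,10,11,14,15): 1⊕0⊕1⊕0⊕0⊕0⊕0⊕1 = 1
s4 (pos 4,5,6,7,12,13,14,15): 0⊕1⊕1⊕0⊕0⊕1⊕0⊕1 = 0
s8 (pos 8,9,10,11,12,13,14,15): 1⊕1⊕0⊕0⊕0⊕1⊕0⊕1 = 0
Syndrome s8…s1 = 0011 → error at position 3.
Flip position 3: 110011011000101 → 111011011000101
Read data bits from positions 3,5,6,7,9,10,11,12,13,14,15: 11101000101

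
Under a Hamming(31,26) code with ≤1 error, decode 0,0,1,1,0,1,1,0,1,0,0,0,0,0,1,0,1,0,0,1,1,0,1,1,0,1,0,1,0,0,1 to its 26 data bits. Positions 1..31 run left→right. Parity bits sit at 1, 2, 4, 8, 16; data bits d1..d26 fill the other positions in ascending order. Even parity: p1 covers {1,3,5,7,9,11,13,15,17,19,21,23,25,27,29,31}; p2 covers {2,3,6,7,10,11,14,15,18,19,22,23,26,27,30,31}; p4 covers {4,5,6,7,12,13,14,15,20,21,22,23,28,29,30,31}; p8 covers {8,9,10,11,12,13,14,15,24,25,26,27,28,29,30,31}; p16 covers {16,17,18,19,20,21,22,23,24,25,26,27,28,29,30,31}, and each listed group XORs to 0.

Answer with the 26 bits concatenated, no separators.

s1 (pos 1,3,5,7,9,11,13,15,17,19,21,23,25,27,29,31): 0⊕1⊕0⊕1⊕1⊕0⊕0⊕1⊕1⊕0⊕1⊕1⊕0⊕0⊕0⊕1 = 0
s2 (pos 2,3,6,7,10,11,14,15,18,19,22,23,26,27,30,31): 0⊕1⊕1⊕1⊕0⊕0⊕0⊕1⊕0⊕0⊕0⊕1⊕1⊕0⊕0⊕1 = 1
s4 (pos 4,5,6,7,12,13,14,15,20,21,22,23,28,29,30,31): 1⊕0⊕1⊕1⊕0⊕0⊕0⊕1⊕1⊕1⊕0⊕1⊕1⊕0⊕0⊕1 = 1
s8 (pos 8,9,10,11,12,13,14,15,24,25,26,27,28,29,30,31): 0⊕1⊕0⊕0⊕0⊕0⊕0⊕1⊕1⊕0⊕1⊕0⊕1⊕0⊕0⊕1 = 0
s16 (pos 16,17,18,19,20,21,22,23,24,25,26,27,28,29,30,31): 0⊕1⊕0⊕0⊕1⊕1⊕0⊕1⊕1⊕0⊕1⊕0⊕1⊕0⊕0⊕1 = 0
Syndrome s16…s1 = 00110 → error at position 6.
Flip position 6: 0011011010000010100110110101001 → 0011001010000010100110110101001
Read data bits from positions 3,5,6,7,9,10,11,12,13,14,15,17,18,19,20,21,22,23,24,25,26,27,28,29,30,31: 10011000001100110110101001

10011000001100110110101001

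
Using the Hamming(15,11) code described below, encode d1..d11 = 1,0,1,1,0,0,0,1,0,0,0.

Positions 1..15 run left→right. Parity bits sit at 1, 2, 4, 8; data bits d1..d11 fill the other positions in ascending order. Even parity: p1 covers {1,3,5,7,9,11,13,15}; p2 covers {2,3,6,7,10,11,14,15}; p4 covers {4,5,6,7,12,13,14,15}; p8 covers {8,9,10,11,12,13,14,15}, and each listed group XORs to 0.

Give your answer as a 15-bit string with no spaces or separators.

Place data at non-parity positions: p1 p2 1 p4 0 1 1 p8 0 0 0 1 0 0 0
p1 (pos 1,3,5,7,9,11,13,15): XOR of data positions = 1⊕0⊕1⊕0⊕0⊕0⊕0 = 0
p2 (pos 2,3,6,7,10,11,14,15): XOR of data positions = 1⊕1⊕1⊕0⊕0⊕0⊕0 = 1
p4 (pos 4,5,6,7,12,13,14,15): XOR of data positions = 0⊕1⊕1⊕1⊕0⊕0⊕0 = 1
p8 (pos 8,9,10,11,12,13,14,15): XOR of data positions = 0⊕0⊕0⊕1⊕0⊕0⊕0 = 1
Codeword: 011101110001000

011101110001000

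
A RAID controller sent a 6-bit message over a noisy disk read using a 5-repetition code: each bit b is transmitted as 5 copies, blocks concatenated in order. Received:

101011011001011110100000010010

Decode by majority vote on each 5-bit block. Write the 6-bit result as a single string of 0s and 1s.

111100

Block 1 (10101): 3 ones → 1
Block 2 (10110): 3 ones → 1
Block 3 (01011): 3 ones → 1
Block 4 (11010): 3 ones → 1
Block 5 (00000): 0 ones → 0
Block 6 (10010): 2 ones → 0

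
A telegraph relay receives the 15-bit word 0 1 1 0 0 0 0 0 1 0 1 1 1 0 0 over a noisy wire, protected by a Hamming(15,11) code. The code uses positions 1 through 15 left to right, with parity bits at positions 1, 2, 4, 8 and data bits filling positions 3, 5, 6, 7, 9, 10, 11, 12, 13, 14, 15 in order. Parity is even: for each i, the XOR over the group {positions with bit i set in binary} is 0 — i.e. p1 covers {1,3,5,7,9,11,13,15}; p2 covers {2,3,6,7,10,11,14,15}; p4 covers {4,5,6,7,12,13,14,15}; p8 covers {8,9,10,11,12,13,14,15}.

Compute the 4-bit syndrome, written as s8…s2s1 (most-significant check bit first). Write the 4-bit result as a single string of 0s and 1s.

s1 (pos 1,3,5,7,9,11,13,15): 0⊕1⊕0⊕0⊕1⊕1⊕1⊕0 = 0
s2 (pos 2,3,6,7,10,11,14,15): 1⊕1⊕0⊕0⊕0⊕1⊕0⊕0 = 1
s4 (pos 4,5,6,7,12,13,14,15): 0⊕0⊕0⊕0⊕1⊕1⊕0⊕0 = 0
s8 (pos 8,9,10,11,12,13,14,15): 0⊕1⊕0⊕1⊕1⊕1⊕0⊕0 = 0
Syndrome s8…s1 = 0010 → error at position 2.

0010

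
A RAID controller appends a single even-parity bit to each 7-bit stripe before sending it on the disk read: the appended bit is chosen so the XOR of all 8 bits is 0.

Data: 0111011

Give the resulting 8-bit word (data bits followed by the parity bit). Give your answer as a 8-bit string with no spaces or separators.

XOR of the 7 data bits: 0⊕1⊕1⊕1⊕0⊕1⊕1 = 1
Parity bit = 1 (so all 8 bits XOR to 0).

01110111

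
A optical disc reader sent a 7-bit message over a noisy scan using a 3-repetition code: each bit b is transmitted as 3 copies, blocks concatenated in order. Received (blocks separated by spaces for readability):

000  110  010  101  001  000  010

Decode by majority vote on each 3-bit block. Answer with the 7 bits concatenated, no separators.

0101000

Block 1 (000): 0 ones → 0
Block 2 (110): 2 ones → 1
Block 3 (010): 1 one → 0
Block 4 (101): 2 ones → 1
Block 5 (001): 1 one → 0
Block 6 (000): 0 ones → 0
Block 7 (010): 1 one → 0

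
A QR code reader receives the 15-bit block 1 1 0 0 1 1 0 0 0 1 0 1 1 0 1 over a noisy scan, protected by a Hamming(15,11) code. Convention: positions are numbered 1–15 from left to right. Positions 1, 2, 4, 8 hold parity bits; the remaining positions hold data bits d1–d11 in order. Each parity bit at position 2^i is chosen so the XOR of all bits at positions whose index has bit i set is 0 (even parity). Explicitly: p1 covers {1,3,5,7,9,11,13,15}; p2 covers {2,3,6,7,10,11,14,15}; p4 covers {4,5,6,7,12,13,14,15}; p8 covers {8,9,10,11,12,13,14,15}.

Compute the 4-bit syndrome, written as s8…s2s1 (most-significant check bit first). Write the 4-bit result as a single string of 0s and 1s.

0100

s1 (pos 1,3,5,7,9,11,13,15): 1⊕0⊕1⊕0⊕0⊕0⊕1⊕1 = 0
s2 (pos 2,3,6,7,10,11,14,15): 1⊕0⊕1⊕0⊕1⊕0⊕0⊕1 = 0
s4 (pos 4,5,6,7,12,13,14,15): 0⊕1⊕1⊕0⊕1⊕1⊕0⊕1 = 1
s8 (pos 8,9,10,11,12,13,14,15): 0⊕0⊕1⊕0⊕1⊕1⊕0⊕1 = 0
Syndrome s8…s1 = 0100 → error at position 4.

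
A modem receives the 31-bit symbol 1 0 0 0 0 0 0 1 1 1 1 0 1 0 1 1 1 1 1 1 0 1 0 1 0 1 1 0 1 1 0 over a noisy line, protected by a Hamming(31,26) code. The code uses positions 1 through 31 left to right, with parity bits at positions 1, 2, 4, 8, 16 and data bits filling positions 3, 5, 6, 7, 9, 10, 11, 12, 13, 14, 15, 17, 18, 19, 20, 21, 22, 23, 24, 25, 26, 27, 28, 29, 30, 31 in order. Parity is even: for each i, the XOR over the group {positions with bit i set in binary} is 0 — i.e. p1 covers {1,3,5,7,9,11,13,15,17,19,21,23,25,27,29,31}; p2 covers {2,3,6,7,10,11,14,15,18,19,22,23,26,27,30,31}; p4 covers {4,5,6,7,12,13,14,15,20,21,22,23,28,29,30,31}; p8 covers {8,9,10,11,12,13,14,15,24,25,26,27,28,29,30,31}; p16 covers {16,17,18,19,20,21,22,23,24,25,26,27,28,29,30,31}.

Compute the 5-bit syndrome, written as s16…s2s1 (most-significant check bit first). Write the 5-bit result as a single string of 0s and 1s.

11011

s1 (pos 1,3,5,7,9,11,13,15,17,19,21,23,25,27,29,31): 1⊕0⊕0⊕0⊕1⊕1⊕1⊕1⊕1⊕1⊕0⊕0⊕0⊕1⊕1⊕0 = 1
s2 (pos 2,3,6,7,10,11,14,15,18,19,22,23,26,27,30,31): 0⊕0⊕0⊕0⊕1⊕1⊕0⊕1⊕1⊕1⊕1⊕0⊕1⊕1⊕1⊕0 = 1
s4 (pos 4,5,6,7,12,13,14,15,20,21,22,23,28,29,30,31): 0⊕0⊕0⊕0⊕0⊕1⊕0⊕1⊕1⊕0⊕1⊕0⊕0⊕1⊕1⊕0 = 0
s8 (pos 8,9,10,11,12,13,14,15,24,25,26,27,28,29,30,31): 1⊕1⊕1⊕1⊕0⊕1⊕0⊕1⊕1⊕0⊕1⊕1⊕0⊕1⊕1⊕0 = 1
s16 (pos 16,17,18,19,20,21,22,23,24,25,26,27,28,29,30,31): 1⊕1⊕1⊕1⊕1⊕0⊕1⊕0⊕1⊕0⊕1⊕1⊕0⊕1⊕1⊕0 = 1
Syndrome s16…s1 = 11011 → error at position 27.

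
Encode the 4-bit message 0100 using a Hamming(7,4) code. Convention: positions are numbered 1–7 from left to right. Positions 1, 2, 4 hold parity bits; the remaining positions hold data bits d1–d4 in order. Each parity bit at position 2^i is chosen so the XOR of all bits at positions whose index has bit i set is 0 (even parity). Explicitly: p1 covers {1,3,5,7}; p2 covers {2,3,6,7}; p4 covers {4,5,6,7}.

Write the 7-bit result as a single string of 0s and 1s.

Place data at non-parity positions: p1 p2 0 p4 1 0 0
p1 (pos 1,3,5,7): XOR of data positions = 0⊕1⊕0 = 1
p2 (pos 2,3,6,7): XOR of data positions = 0⊕0⊕0 = 0
p4 (pos 4,5,6,7): XOR of data positions = 1⊕0⊕0 = 1
Codeword: 1001100

1001100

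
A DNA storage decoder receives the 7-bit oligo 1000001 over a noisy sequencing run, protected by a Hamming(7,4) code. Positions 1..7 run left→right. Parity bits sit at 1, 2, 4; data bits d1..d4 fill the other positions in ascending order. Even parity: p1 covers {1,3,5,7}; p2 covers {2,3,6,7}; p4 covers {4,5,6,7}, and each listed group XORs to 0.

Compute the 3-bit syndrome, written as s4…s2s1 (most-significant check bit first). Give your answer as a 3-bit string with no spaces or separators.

s1 (pos 1,3,5,7): 1⊕0⊕0⊕1 = 0
s2 (pos 2,3,6,7): 0⊕0⊕0⊕1 = 1
s4 (pos 4,5,6,7): 0⊕0⊕0⊕1 = 1
Syndrome s4…s1 = 110 → error at position 6.

110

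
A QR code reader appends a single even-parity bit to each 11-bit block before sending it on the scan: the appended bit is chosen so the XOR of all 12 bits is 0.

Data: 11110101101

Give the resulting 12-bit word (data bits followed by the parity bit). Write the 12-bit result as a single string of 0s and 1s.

XOR of the 11 data bits: 1⊕1⊕1⊕1⊕0⊕1⊕0⊕1⊕1⊕0⊕1 = 0
Parity bit = 0 (so all 12 bits XOR to 0).

111101011010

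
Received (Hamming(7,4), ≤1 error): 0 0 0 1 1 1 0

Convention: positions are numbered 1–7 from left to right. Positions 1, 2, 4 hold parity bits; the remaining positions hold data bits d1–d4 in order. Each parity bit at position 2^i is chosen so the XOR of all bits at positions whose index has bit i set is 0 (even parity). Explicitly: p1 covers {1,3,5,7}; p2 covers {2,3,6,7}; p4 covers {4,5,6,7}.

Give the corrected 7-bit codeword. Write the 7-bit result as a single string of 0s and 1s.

0001111

s1 (pos 1,3,5,7): 0⊕0⊕1⊕0 = 1
s2 (pos 2,3,6,7): 0⊕0⊕1⊕0 = 1
s4 (pos 4,5,6,7): 1⊕1⊕1⊕0 = 1
Syndrome s4…s1 = 111 → error at position 7.
Flip position 7: 0001110 → 0001111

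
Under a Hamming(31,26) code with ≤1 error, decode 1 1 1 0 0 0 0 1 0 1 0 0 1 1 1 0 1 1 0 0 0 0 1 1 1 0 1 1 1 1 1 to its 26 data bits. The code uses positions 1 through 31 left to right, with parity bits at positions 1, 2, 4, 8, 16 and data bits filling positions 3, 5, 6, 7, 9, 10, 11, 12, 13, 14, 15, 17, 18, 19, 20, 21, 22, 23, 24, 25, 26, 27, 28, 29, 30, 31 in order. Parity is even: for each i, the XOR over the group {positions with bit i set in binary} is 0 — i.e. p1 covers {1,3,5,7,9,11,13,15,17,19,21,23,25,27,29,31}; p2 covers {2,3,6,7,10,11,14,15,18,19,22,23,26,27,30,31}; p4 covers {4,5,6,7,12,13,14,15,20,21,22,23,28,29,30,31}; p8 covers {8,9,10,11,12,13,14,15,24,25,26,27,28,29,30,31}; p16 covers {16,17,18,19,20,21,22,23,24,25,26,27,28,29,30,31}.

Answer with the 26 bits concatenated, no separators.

10000100111110000111011111

s1 (pos 1,3,5,7,9,11,13,15,17,19,21,23,25,27,29,31): 1⊕1⊕0⊕0⊕0⊕0⊕1⊕1⊕1⊕0⊕0⊕1⊕1⊕1⊕1⊕1 = 0
s2 (pos 2,3,6,7,10,11,14,15,18,19,22,23,26,27,30,31): 1⊕1⊕0⊕0⊕1⊕0⊕1⊕1⊕1⊕0⊕0⊕1⊕0⊕1⊕1⊕1 = 0
s4 (pos 4,5,6,7,12,13,14,15,20,21,22,23,28,29,30,31): 0⊕0⊕0⊕0⊕0⊕1⊕1⊕1⊕0⊕0⊕0⊕1⊕1⊕1⊕1⊕1 = 0
s8 (pos 8,9,10,11,12,13,14,15,24,25,26,27,28,29,30,31): 1⊕0⊕1⊕0⊕0⊕1⊕1⊕1⊕1⊕1⊕0⊕1⊕1⊕1⊕1⊕1 = 0
s16 (pos 16,17,18,19,20,21,22,23,24,25,26,27,28,29,30,31): 0⊕1⊕1⊕0⊕0⊕0⊕0⊕1⊕1⊕1⊕0⊕1⊕1⊕1⊕1⊕1 = 0
Syndrome s16…s1 = 00000 → no error.
Read data bits from positions 3,5,6,7,9,10,11,12,13,14,15,17,18,19,20,21,22,23,24,25,26,27,28,29,30,31: 10000100111110000111011111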